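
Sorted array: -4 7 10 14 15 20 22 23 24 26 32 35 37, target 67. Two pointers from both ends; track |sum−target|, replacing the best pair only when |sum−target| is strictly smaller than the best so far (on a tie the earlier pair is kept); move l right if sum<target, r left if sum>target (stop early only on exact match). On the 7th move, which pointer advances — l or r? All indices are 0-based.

l

[0,12] -4+37=33 d=34 * → l++
[1,12] 7+37=44 d=23 * → l++
[2,12] 10+37=47 d=20 * → l++
[3,12] 14+37=51 d=16 * → l++
[4,12] 15+37=52 d=15 * → l++
[5,12] 20+37=57 d=10 * → l++
[6,12] 22+37=59 d=8 * → l++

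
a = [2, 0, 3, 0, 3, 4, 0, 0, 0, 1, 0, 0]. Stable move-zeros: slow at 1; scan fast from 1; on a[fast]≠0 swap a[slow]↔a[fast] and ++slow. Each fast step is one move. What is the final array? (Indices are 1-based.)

[2, 3, 3, 4, 1, 0, 0, 0, 0, 0, 0, 0]

slow=1 fast=1: a[fast]=2≠0 swap→a[1]=2, slow++,fast++
slow=2 fast=2: a[fast]=0, fast++
slow=2 fast=3: a[fast]=3≠0 swap→a[2]=3, slow++,fast++
slow=3 fast=4: a[fast]=0, fast++
slow=3 fast=5: a[fast]=3≠0 swap→a[3]=3, slow++,fast++
slow=4 fast=6: a[fast]=4≠0 swap→a[4]=4, slow++,fast++
slow=5 fast=7: a[fast]=0, fast++
slow=5 fast=8: a[fast]=0, fast++
slow=5 fast=9: a[fast]=0, fast++
slow=5 fast=10: a[fast]=1≠0 swap→a[5]=1, slow++,fast++
slow=6 fast=11: a[fast]=0, fast++
slow=6 fast=12: a[fast]=0, fast++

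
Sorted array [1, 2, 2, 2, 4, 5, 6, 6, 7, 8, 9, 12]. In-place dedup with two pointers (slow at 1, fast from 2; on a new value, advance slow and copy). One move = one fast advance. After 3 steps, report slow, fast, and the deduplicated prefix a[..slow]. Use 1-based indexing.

(s=1,f=2) a[fast]=2≠a[slow]=1 write a[2]=2 → slow++,fast++
(s=2,f=3) a[fast]=2=a[slow] dup → fast++
(s=2,f=4) a[fast]=2=a[slow] dup → fast++

slow=2, fast=5, prefix=[1, 2]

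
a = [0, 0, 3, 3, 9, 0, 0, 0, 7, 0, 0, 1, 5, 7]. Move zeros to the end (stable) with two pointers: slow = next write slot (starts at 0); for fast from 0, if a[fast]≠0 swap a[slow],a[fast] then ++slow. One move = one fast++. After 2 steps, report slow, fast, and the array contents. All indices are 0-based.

slow=0 fast=0: a[fast]=0, fast++
slow=0 fast=1: a[fast]=0, fast++

slow=0, fast=2, a=[0, 0, 3, 3, 9, 0, 0, 0, 7, 0, 0, 1, 5, 7]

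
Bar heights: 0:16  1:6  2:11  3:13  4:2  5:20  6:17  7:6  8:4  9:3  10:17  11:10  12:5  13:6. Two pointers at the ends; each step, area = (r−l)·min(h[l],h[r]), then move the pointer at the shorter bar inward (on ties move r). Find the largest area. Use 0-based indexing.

max area = 160

l=0 r=13: min(16,6)*13=78 best=78 *, r--
l=0 r=12: min(16,5)*12=60 best=78, r--
l=0 r=11: min(16,10)*11=110 best=110 *, r--
l=0 r=10: min(16,17)*10=160 best=160 *, l++
l=1 r=10: min(6,17)*9=54 best=160, l++
l=2 r=10: min(11,17)*8=88 best=160, l++
l=3 r=10: min(13,17)*7=91 best=160, l++
l=4 r=10: min(2,17)*6=12 best=160, l++
l=5 r=10: min(20,17)*5=85 best=160, r--
l=5 r=9: min(20,3)*4=12 best=160, r--
l=5 r=8: min(20,4)*3=12 best=160, r--
l=5 r=7: min(20,6)*2=12 best=160, r--
l=5 r=6: min(20,17)*1=17 best=160, r--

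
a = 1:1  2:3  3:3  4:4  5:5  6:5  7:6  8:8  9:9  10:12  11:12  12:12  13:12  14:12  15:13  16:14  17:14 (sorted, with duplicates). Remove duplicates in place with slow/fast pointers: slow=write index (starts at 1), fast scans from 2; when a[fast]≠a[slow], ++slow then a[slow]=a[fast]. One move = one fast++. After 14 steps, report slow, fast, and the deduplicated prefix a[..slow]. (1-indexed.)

(s=1,f=2) a[fast]=3≠a[slow]=1 write a[2]=3 → slow++,fast++
(s=2,f=3) a[fast]=3=a[slow] dup → fast++
(s=2,f=4) a[fast]=4≠a[slow]=3 write a[3]=4 → slow++,fast++
(s=3,f=5) a[fast]=5≠a[slow]=4 write a[4]=5 → slow++,fast++
(s=4,f=6) a[fast]=5=a[slow] dup → fast++
(s=4,f=7) a[fast]=6≠a[slow]=5 write a[5]=6 → slow++,fast++
(s=5,f=8) a[fast]=8≠a[slow]=6 write a[6]=8 → slow++,fast++
(s=6,f=9) a[fast]=9≠a[slow]=8 write a[7]=9 → slow++,fast++
(s=7,f=10) a[fast]=12≠a[slow]=9 write a[8]=12 → slow++,fast++
(s=8,f=11) a[fast]=12=a[slow] dup → fast++
(s=8,f=12) a[fast]=12=a[slow] dup → fast++
(s=8,f=13) a[fast]=12=a[slow] dup → fast++
(s=8,f=14) a[fast]=12=a[slow] dup → fast++
(s=8,f=15) a[fast]=13≠a[slow]=12 write a[9]=13 → slow++,fast++

slow=9, fast=16, prefix=[1, 3, 4, 5, 6, 8, 9, 12, 13]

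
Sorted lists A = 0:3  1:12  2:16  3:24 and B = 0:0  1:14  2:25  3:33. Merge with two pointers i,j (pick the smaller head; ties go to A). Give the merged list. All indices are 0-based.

[0, 3, 12, 14, 16, 24, 25, 33]

[i=0,j=0] A[i]=3>B[j]=0 take 0 → j++
[i=0,j=1] A[i]=3<=B[j]=14 take 3 → i++
[i=1,j=1] A[i]=12<=B[j]=14 take 12 → i++
[i=2,j=1] A[i]=16>B[j]=14 take 14 → j++
[i=2,j=2] A[i]=16<=B[j]=25 take 16 → i++
[i=3,j=2] A[i]=24<=B[j]=25 take 24 → i++
[i=4,j=2] A done, take B[j]=25 → j++
[i=4,j=3] A done, take B[j]=33 → j++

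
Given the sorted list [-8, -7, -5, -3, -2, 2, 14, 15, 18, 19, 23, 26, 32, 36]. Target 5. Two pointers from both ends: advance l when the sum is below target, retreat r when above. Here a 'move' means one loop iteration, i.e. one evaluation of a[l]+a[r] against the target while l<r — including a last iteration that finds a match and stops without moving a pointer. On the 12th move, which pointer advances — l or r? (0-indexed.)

l

l=0 r=13: -8+36=28 >5, r--
l=0 r=12: -8+32=24 >5, r--
l=0 r=11: -8+26=18 >5, r--
l=0 r=10: -8+23=15 >5, r--
l=0 r=9: -8+19=11 >5, r--
l=0 r=8: -8+18=10 >5, r--
l=0 r=7: -8+15=7 >5, r--
l=0 r=6: -8+14=6 >5, r--
l=0 r=5: -8+2=-6 <5, l++
l=1 r=5: -7+2=-5 <5, l++
l=2 r=5: -5+2=-3 <5, l++
l=3 r=5: -3+2=-1 <5, l++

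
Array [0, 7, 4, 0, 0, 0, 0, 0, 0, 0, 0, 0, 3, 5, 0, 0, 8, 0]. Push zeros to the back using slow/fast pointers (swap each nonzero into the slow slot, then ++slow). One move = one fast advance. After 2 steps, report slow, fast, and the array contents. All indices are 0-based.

slow=1, fast=2, a=[7, 0, 4, 0, 0, 0, 0, 0, 0, 0, 0, 0, 3, 5, 0, 0, 8, 0]

slow=0 fast=0: a[fast]=0, fast++
slow=0 fast=1: a[fast]=7≠0 swap→a[0]=7, slow++,fast++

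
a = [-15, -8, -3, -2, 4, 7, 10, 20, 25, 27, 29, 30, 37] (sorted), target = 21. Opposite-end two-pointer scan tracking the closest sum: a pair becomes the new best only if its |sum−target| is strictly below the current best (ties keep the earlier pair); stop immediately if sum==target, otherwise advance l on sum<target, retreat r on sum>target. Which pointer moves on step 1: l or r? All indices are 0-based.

[0,12] -15+37=22 d=1 * → r--

r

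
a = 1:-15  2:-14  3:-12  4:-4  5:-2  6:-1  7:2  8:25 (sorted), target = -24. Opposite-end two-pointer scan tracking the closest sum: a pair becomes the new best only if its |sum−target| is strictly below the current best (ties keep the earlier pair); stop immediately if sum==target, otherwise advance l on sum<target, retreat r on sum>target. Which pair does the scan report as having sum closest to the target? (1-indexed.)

[1,8] -15+25=10 d=34 * → r--
[1,7] -15+2=-13 d=11 * → r--
[1,6] -15+-1=-16 d=8 * → r--
[1,5] -15+-2=-17 d=7 * → r--
[1,4] -15+-4=-19 d=5 * → r--
[1,3] -15+-12=-27 d=3 * → l++
[2,3] -14+-12=-26 d=2 * → l++

pair (-14, -12) with sum -26 (|Δ|=2)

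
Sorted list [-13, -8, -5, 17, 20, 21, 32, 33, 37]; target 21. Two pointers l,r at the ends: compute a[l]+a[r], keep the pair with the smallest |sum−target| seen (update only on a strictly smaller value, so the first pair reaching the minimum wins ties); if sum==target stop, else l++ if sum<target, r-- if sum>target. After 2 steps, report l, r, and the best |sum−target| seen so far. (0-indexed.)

l=1, r=7, best |Δ|=1

l=0 r=8: -13+37=24 d=3 *, r--
l=0 r=7: -13+33=20 d=1 *, l++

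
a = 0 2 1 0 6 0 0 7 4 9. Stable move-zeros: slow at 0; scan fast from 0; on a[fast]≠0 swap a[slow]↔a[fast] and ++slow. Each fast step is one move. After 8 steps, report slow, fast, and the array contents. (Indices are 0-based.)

(s=0,f=0) a[fast]=0 → fast++
(s=0,f=1) a[fast]=2≠0 swap→a[0]=2 → slow++,fast++
(s=1,f=2) a[fast]=1≠0 swap→a[1]=1 → slow++,fast++
(s=2,f=3) a[fast]=0 → fast++
(s=2,f=4) a[fast]=6≠0 swap→a[2]=6 → slow++,fast++
(s=3,f=5) a[fast]=0 → fast++
(s=3,f=6) a[fast]=0 → fast++
(s=3,f=7) a[fast]=7≠0 swap→a[3]=7 → slow++,fast++

slow=4, fast=8, a=[2, 1, 6, 7, 0, 0, 0, 0, 4, 9]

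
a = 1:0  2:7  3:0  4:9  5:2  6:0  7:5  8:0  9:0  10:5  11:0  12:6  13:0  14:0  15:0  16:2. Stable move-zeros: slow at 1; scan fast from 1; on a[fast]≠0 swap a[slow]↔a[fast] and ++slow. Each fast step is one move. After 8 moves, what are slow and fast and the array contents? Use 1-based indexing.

(s=1,f=1) a[fast]=0 → fast++
(s=1,f=2) a[fast]=7≠0 swap→a[1]=7 → slow++,fast++
(s=2,f=3) a[fast]=0 → fast++
(s=2,f=4) a[fast]=9≠0 swap→a[2]=9 → slow++,fast++
(s=3,f=5) a[fast]=2≠0 swap→a[3]=2 → slow++,fast++
(s=4,f=6) a[fast]=0 → fast++
(s=4,f=7) a[fast]=5≠0 swap→a[4]=5 → slow++,fast++
(s=5,f=8) a[fast]=0 → fast++

slow=5, fast=9, a=[7, 9, 2, 5, 0, 0, 0, 0, 0, 5, 0, 6, 0, 0, 0, 2]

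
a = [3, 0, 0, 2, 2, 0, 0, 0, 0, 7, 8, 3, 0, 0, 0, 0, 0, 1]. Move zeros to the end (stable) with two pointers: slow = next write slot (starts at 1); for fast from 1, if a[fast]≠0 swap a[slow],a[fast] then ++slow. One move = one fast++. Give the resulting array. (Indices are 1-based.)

[3, 2, 2, 7, 8, 3, 1, 0, 0, 0, 0, 0, 0, 0, 0, 0, 0, 0]

(s=1,f=1) a[fast]=3≠0 swap→a[1]=3 → slow++,fast++
(s=2,f=2) a[fast]=0 → fast++
(s=2,f=3) a[fast]=0 → fast++
(s=2,f=4) a[fast]=2≠0 swap→a[2]=2 → slow++,fast++
(s=3,f=5) a[fast]=2≠0 swap→a[3]=2 → slow++,fast++
(s=4,f=6) a[fast]=0 → fast++
(s=4,f=7) a[fast]=0 → fast++
(s=4,f=8) a[fast]=0 → fast++
(s=4,f=9) a[fast]=0 → fast++
(s=4,f=10) a[fast]=7≠0 swap→a[4]=7 → slow++,fast++
(s=5,f=11) a[fast]=8≠0 swap→a[5]=8 → slow++,fast++
(s=6,f=12) a[fast]=3≠0 swap→a[6]=3 → slow++,fast++
(s=7,f=13) a[fast]=0 → fast++
(s=7,f=14) a[fast]=0 → fast++
(s=7,f=15) a[fast]=0 → fast++
(s=7,f=16) a[fast]=0 → fast++
(s=7,f=17) a[fast]=0 → fast++
(s=7,f=18) a[fast]=1≠0 swap→a[7]=1 → slow++,fast++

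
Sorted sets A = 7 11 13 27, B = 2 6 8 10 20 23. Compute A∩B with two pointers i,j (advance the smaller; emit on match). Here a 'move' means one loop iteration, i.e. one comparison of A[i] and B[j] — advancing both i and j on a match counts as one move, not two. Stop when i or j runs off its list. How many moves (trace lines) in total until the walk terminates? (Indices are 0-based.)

i=0 j=0: 7>2, j++
i=0 j=1: 7>6, j++
i=0 j=2: 7<8, i++
i=1 j=2: 11>8, j++
i=1 j=3: 11>10, j++
i=1 j=4: 11<20, i++
i=2 j=4: 13<20, i++
i=3 j=4: 27>20, j++
i=3 j=5: 27>23, j++

9 moves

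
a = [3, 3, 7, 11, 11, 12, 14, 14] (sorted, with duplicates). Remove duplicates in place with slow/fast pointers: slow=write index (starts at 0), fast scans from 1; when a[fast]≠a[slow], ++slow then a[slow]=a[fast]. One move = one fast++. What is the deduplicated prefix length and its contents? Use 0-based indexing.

(s=0,f=1) a[fast]=3=a[slow] dup → fast++
(s=0,f=2) a[fast]=7≠a[slow]=3 write a[1]=7 → slow++,fast++
(s=1,f=3) a[fast]=11≠a[slow]=7 write a[2]=11 → slow++,fast++
(s=2,f=4) a[fast]=11=a[slow] dup → fast++
(s=2,f=5) a[fast]=12≠a[slow]=11 write a[3]=12 → slow++,fast++
(s=3,f=6) a[fast]=14≠a[slow]=12 write a[4]=14 → slow++,fast++
(s=4,f=7) a[fast]=14=a[slow] dup → fast++

length 5; prefix = [3, 7, 11, 12, 14]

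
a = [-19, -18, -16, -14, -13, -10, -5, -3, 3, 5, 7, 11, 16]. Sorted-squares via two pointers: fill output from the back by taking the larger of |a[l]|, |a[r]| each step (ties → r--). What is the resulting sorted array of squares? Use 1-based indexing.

l=1 r=13: |-19|>|16| out[13]=361, l++
l=2 r=13: |-18|>|16| out[12]=324, l++
l=3 r=13: |-16|<=|16| out[11]=256, r--
l=3 r=12: |-16|>|11| out[10]=256, l++
l=4 r=12: |-14|>|11| out[9]=196, l++
l=5 r=12: |-13|>|11| out[8]=169, l++
l=6 r=12: |-10|<=|11| out[7]=121, r--
l=6 r=11: |-10|>|7| out[6]=100, l++
l=7 r=11: |-5|<=|7| out[5]=49, r--
l=7 r=10: |-5|<=|5| out[4]=25, r--
l=7 r=9: |-5|>|3| out[3]=25, l++
l=8 r=9: |-3|<=|3| out[2]=9, r--
l=8 r=8: |-3|<=|-3| out[1]=9, r--

[9, 9, 25, 25, 49, 100, 121, 169, 196, 256, 256, 324, 361]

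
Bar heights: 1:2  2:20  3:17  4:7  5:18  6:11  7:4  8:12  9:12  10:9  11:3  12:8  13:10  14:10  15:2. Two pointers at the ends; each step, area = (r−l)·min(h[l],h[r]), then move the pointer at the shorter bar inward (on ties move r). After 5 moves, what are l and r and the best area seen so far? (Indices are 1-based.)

l=2, r=11, best area=120

l=1 r=15: min(2,2)*14=28 best=28 *, r--
l=1 r=14: min(2,10)*13=26 best=28, l++
l=2 r=14: min(20,10)*12=120 best=120 *, r--
l=2 r=13: min(20,10)*11=110 best=120, r--
l=2 r=12: min(20,8)*10=80 best=120, r--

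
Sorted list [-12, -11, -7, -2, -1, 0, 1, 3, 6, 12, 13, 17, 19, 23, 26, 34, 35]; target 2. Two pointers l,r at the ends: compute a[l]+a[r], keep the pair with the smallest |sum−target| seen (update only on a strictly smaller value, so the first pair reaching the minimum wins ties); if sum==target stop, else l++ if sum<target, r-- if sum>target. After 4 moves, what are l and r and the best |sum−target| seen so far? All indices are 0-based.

l=0, r=12, best |Δ|=9

[0,16] -12+35=23 d=21 * → r--
[0,15] -12+34=22 d=20 * → r--
[0,14] -12+26=14 d=12 * → r--
[0,13] -12+23=11 d=9 * → r--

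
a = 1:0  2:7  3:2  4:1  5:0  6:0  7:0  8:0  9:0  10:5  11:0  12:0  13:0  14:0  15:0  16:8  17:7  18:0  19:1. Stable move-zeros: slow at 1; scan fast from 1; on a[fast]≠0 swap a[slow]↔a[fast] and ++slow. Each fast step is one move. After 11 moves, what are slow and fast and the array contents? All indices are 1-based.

slow=5, fast=12, a=[7, 2, 1, 5, 0, 0, 0, 0, 0, 0, 0, 0, 0, 0, 0, 8, 7, 0, 1]

(s=1,f=1) a[fast]=0 → fast++
(s=1,f=2) a[fast]=7≠0 swap→a[1]=7 → slow++,fast++
(s=2,f=3) a[fast]=2≠0 swap→a[2]=2 → slow++,fast++
(s=3,f=4) a[fast]=1≠0 swap→a[3]=1 → slow++,fast++
(s=4,f=5) a[fast]=0 → fast++
(s=4,f=6) a[fast]=0 → fast++
(s=4,f=7) a[fast]=0 → fast++
(s=4,f=8) a[fast]=0 → fast++
(s=4,f=9) a[fast]=0 → fast++
(s=4,f=10) a[fast]=5≠0 swap→a[4]=5 → slow++,fast++
(s=5,f=11) a[fast]=0 → fast++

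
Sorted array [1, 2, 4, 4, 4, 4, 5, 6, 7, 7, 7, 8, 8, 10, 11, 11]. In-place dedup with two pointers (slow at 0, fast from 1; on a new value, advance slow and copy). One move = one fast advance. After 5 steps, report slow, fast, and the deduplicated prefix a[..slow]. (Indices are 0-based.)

slow=2, fast=6, prefix=[1, 2, 4]

slow=0 fast=1: a[fast]=2≠a[slow]=1 write a[1]=2, slow++,fast++
slow=1 fast=2: a[fast]=4≠a[slow]=2 write a[2]=4, slow++,fast++
slow=2 fast=3: a[fast]=4=a[slow] dup, fast++
slow=2 fast=4: a[fast]=4=a[slow] dup, fast++
slow=2 fast=5: a[fast]=4=a[slow] dup, fast++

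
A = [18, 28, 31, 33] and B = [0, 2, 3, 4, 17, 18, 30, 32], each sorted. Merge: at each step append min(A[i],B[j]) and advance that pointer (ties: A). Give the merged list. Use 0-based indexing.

i=0 j=0: A[i]=18>B[j]=0 take 0, j++
i=0 j=1: A[i]=18>B[j]=2 take 2, j++
i=0 j=2: A[i]=18>B[j]=3 take 3, j++
i=0 j=3: A[i]=18>B[j]=4 take 4, j++
i=0 j=4: A[i]=18>B[j]=17 take 17, j++
i=0 j=5: A[i]=18<=B[j]=18 take 18, i++
i=1 j=5: A[i]=28>B[j]=18 take 18, j++
i=1 j=6: A[i]=28<=B[j]=30 take 28, i++
i=2 j=6: A[i]=31>B[j]=30 take 30, j++
i=2 j=7: A[i]=31<=B[j]=32 take 31, i++
i=3 j=7: A[i]=33>B[j]=32 take 32, j++
i=3 j=8: B done, take A[i]=33, i++

[0, 2, 3, 4, 17, 18, 18, 28, 30, 31, 32, 33]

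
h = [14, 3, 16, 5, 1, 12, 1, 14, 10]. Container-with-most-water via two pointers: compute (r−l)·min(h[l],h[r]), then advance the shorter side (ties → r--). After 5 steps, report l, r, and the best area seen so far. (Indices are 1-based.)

[1,9] min(14,10)*8=80 best=80 * → r--
[1,8] min(14,14)*7=98 best=98 * → r--
[1,7] min(14,1)*6=6 best=98 → r--
[1,6] min(14,12)*5=60 best=98 → r--
[1,5] min(14,1)*4=4 best=98 → r--

l=1, r=4, best area=98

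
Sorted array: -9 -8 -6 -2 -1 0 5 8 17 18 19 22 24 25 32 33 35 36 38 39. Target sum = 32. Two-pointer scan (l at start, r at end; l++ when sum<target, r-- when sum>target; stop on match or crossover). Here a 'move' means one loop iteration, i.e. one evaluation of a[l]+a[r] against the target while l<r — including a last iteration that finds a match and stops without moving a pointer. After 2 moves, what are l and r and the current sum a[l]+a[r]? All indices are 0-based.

l=2, r=19, sum=33

[0,19] -9+39=30 <32 → l++
[1,19] -8+39=31 <32 → l++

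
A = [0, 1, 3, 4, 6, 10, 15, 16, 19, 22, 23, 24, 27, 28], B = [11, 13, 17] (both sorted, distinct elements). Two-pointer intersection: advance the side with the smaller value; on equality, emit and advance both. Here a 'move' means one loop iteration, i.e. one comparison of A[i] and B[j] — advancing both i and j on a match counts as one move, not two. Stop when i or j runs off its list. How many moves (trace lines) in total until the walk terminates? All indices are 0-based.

11 moves

[i=0,j=0] 0<11 → i++
[i=1,j=0] 1<11 → i++
[i=2,j=0] 3<11 → i++
[i=3,j=0] 4<11 → i++
[i=4,j=0] 6<11 → i++
[i=5,j=0] 10<11 → i++
[i=6,j=0] 15>11 → j++
[i=6,j=1] 15>13 → j++
[i=6,j=2] 15<17 → i++
[i=7,j=2] 16<17 → i++
[i=8,j=2] 19>17 → j++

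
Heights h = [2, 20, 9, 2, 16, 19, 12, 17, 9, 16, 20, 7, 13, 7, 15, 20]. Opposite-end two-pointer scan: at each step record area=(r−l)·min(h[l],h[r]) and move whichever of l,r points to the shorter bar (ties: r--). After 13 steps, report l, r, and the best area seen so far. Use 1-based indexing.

l=2, r=4, best area=280

[1,16] min(2,20)*15=30 best=30 * → l++
[2,16] min(20,20)*14=280 best=280 * → r--
[2,15] min(20,15)*13=195 best=280 → r--
[2,14] min(20,7)*12=84 best=280 → r--
[2,13] min(20,13)*11=143 best=280 → r--
[2,12] min(20,7)*10=70 best=280 → r--
[2,11] min(20,20)*9=180 best=280 → r--
[2,10] min(20,16)*8=128 best=280 → r--
[2,9] min(20,9)*7=63 best=280 → r--
[2,8] min(20,17)*6=102 best=280 → r--
[2,7] min(20,12)*5=60 best=280 → r--
[2,6] min(20,19)*4=76 best=280 → r--
[2,5] min(20,16)*3=48 best=280 → r--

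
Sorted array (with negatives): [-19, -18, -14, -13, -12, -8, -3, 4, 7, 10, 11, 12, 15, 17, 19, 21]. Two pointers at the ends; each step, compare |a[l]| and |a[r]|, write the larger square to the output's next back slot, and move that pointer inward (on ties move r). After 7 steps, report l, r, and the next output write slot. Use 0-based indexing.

l=0 r=15: |-19|<=|21| out[15]=441, r--
l=0 r=14: |-19|<=|19| out[14]=361, r--
l=0 r=13: |-19|>|17| out[13]=361, l++
l=1 r=13: |-18|>|17| out[12]=324, l++
l=2 r=13: |-14|<=|17| out[11]=289, r--
l=2 r=12: |-14|<=|15| out[10]=225, r--
l=2 r=11: |-14|>|12| out[9]=196, l++

l=3, r=11, next write slot=8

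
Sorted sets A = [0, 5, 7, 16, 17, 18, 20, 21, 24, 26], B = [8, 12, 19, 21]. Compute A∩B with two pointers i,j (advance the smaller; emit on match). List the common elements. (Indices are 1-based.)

intersection = [21]

i=1 j=1: 0<8, i++
i=2 j=1: 5<8, i++
i=3 j=1: 7<8, i++
i=4 j=1: 16>8, j++
i=4 j=2: 16>12, j++
i=4 j=3: 16<19, i++
i=5 j=3: 17<19, i++
i=6 j=3: 18<19, i++
i=7 j=3: 20>19, j++
i=7 j=4: 20<21, i++
i=8 j=4: 21==21 emit, i++,j++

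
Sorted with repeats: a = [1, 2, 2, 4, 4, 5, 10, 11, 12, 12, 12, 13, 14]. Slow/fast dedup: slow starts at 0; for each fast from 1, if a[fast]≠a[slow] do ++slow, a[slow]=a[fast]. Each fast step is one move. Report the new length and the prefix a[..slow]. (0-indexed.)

(s=0,f=1) a[fast]=2≠a[slow]=1 write a[1]=2 → slow++,fast++
(s=1,f=2) a[fast]=2=a[slow] dup → fast++
(s=1,f=3) a[fast]=4≠a[slow]=2 write a[2]=4 → slow++,fast++
(s=2,f=4) a[fast]=4=a[slow] dup → fast++
(s=2,f=5) a[fast]=5≠a[slow]=4 write a[3]=5 → slow++,fast++
(s=3,f=6) a[fast]=10≠a[slow]=5 write a[4]=10 → slow++,fast++
(s=4,f=7) a[fast]=11≠a[slow]=10 write a[5]=11 → slow++,fast++
(s=5,f=8) a[fast]=12≠a[slow]=11 write a[6]=12 → slow++,fast++
(s=6,f=9) a[fast]=12=a[slow] dup → fast++
(s=6,f=10) a[fast]=12=a[slow] dup → fast++
(s=6,f=11) a[fast]=13≠a[slow]=12 write a[7]=13 → slow++,fast++
(s=7,f=12) a[fast]=14≠a[slow]=13 write a[8]=14 → slow++,fast++

length 9; prefix = [1, 2, 4, 5, 10, 11, 12, 13, 14]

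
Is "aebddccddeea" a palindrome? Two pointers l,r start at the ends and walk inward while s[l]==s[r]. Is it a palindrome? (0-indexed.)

l=0 r=11: 'a'=='a', l++,r--
l=1 r=10: 'e'=='e', l++,r--
l=2 r=9: 'b'!='e', stop

not a palindrome (mismatch at 2,9)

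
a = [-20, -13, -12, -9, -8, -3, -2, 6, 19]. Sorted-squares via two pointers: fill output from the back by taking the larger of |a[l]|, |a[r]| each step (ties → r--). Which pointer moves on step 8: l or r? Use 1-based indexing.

[1,9] |-20|>|19| out[9]=400 → l++
[2,9] |-13|<=|19| out[8]=361 → r--
[2,8] |-13|>|6| out[7]=169 → l++
[3,8] |-12|>|6| out[6]=144 → l++
[4,8] |-9|>|6| out[5]=81 → l++
[5,8] |-8|>|6| out[4]=64 → l++
[6,8] |-3|<=|6| out[3]=36 → r--
[6,7] |-3|>|-2| out[2]=9 → l++

l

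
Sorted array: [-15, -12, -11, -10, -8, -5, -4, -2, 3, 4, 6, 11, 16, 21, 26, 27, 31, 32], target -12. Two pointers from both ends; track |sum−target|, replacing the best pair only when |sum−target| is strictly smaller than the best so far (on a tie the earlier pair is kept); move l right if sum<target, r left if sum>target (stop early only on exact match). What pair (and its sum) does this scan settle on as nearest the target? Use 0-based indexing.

[0,17] -15+32=17 d=29 * → r--
[0,16] -15+31=16 d=28 * → r--
[0,15] -15+27=12 d=24 * → r--
[0,14] -15+26=11 d=23 * → r--
[0,13] -15+21=6 d=18 * → r--
[0,12] -15+16=1 d=13 * → r--
[0,11] -15+11=-4 d=8 * → r--
[0,10] -15+6=-9 d=3 * → r--
[0,9] -15+4=-11 d=1 * → r--
[0,8] -15+3=-12 d=0 * → stop

pair (-15, 3) with sum -12 (|Δ|=0)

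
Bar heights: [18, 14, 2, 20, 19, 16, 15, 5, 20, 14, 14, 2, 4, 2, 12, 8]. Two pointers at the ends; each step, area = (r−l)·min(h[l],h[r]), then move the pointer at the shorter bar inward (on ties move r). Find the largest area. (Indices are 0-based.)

max area = 168

l=0 r=15: min(18,8)*15=120 best=120 *, r--
l=0 r=14: min(18,12)*14=168 best=168 *, r--
l=0 r=13: min(18,2)*13=26 best=168, r--
l=0 r=12: min(18,4)*12=48 best=168, r--
l=0 r=11: min(18,2)*11=22 best=168, r--
l=0 r=10: min(18,14)*10=140 best=168, r--
l=0 r=9: min(18,14)*9=126 best=168, r--
l=0 r=8: min(18,20)*8=144 best=168, l++
l=1 r=8: min(14,20)*7=98 best=168, l++
l=2 r=8: min(2,20)*6=12 best=168, l++
l=3 r=8: min(20,20)*5=100 best=168, r--
l=3 r=7: min(20,5)*4=20 best=168, r--
l=3 r=6: min(20,15)*3=45 best=168, r--
l=3 r=5: min(20,16)*2=32 best=168, r--
l=3 r=4: min(20,19)*1=19 best=168, r--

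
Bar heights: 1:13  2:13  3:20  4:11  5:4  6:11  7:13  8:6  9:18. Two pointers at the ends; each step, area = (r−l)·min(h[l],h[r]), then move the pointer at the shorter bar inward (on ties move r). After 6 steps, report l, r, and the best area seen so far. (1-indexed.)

l=3, r=5, best area=108

[1,9] min(13,18)*8=104 best=104 * → l++
[2,9] min(13,18)*7=91 best=104 → l++
[3,9] min(20,18)*6=108 best=108 * → r--
[3,8] min(20,6)*5=30 best=108 → r--
[3,7] min(20,13)*4=52 best=108 → r--
[3,6] min(20,11)*3=33 best=108 → r--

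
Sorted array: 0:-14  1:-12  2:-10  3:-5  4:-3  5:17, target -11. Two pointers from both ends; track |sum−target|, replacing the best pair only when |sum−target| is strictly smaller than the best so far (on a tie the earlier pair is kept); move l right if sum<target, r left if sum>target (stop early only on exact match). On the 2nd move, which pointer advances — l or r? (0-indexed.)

l

[0,5] -14+17=3 d=14 * → r--
[0,4] -14+-3=-17 d=6 * → l++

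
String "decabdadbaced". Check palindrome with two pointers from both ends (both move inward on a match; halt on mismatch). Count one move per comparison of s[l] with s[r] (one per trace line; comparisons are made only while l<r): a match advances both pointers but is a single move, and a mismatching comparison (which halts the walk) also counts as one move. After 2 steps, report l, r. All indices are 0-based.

l=2, r=10

l=0 r=12: 'd'=='d', l++,r--
l=1 r=11: 'e'=='e', l++,r--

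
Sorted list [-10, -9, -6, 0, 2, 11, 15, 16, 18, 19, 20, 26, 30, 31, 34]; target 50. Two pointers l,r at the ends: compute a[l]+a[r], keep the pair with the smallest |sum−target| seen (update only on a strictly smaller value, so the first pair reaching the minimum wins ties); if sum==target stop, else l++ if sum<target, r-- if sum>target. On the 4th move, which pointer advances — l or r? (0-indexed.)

l

l=0 r=14: -10+34=24 d=26 *, l++
l=1 r=14: -9+34=25 d=25 *, l++
l=2 r=14: -6+34=28 d=22 *, l++
l=3 r=14: 0+34=34 d=16 *, l++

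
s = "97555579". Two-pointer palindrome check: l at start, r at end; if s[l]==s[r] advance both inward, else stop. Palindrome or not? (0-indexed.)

palindrome

[0,7] '9'=='9' → l++,r--
[1,6] '7'=='7' → l++,r--
[2,5] '5'=='5' → l++,r--
[3,4] '5'=='5' → l++,r--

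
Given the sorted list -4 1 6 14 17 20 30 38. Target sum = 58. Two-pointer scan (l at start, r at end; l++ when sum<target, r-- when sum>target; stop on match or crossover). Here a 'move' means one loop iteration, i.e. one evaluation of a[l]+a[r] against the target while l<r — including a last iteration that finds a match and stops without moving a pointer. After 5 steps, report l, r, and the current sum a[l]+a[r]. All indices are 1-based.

l=6, r=8, sum=58

l=1 r=8: -4+38=34 <58, l++
l=2 r=8: 1+38=39 <58, l++
l=3 r=8: 6+38=44 <58, l++
l=4 r=8: 14+38=52 <58, l++
l=5 r=8: 17+38=55 <58, l++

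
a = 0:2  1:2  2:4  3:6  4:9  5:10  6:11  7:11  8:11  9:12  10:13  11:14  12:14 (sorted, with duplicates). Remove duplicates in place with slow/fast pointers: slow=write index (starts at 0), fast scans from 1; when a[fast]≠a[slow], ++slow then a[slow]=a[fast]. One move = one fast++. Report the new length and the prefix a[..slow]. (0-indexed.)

length 9; prefix = [2, 4, 6, 9, 10, 11, 12, 13, 14]

(s=0,f=1) a[fast]=2=a[slow] dup → fast++
(s=0,f=2) a[fast]=4≠a[slow]=2 write a[1]=4 → slow++,fast++
(s=1,f=3) a[fast]=6≠a[slow]=4 write a[2]=6 → slow++,fast++
(s=2,f=4) a[fast]=9≠a[slow]=6 write a[3]=9 → slow++,fast++
(s=3,f=5) a[fast]=10≠a[slow]=9 write a[4]=10 → slow++,fast++
(s=4,f=6) a[fast]=11≠a[slow]=10 write a[5]=11 → slow++,fast++
(s=5,f=7) a[fast]=11=a[slow] dup → fast++
(s=5,f=8) a[fast]=11=a[slow] dup → fast++
(s=5,f=9) a[fast]=12≠a[slow]=11 write a[6]=12 → slow++,fast++
(s=6,f=10) a[fast]=13≠a[slow]=12 write a[7]=13 → slow++,fast++
(s=7,f=11) a[fast]=14≠a[slow]=13 write a[8]=14 → slow++,fast++
(s=8,f=12) a[fast]=14=a[slow] dup → fast++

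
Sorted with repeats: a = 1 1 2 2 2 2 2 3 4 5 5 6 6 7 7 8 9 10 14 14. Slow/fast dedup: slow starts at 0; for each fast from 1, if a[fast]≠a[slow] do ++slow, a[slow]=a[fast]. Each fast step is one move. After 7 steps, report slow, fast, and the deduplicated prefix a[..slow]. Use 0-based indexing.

slow=0 fast=1: a[fast]=1=a[slow] dup, fast++
slow=0 fast=2: a[fast]=2≠a[slow]=1 write a[1]=2, slow++,fast++
slow=1 fast=3: a[fast]=2=a[slow] dup, fast++
slow=1 fast=4: a[fast]=2=a[slow] dup, fast++
slow=1 fast=5: a[fast]=2=a[slow] dup, fast++
slow=1 fast=6: a[fast]=2=a[slow] dup, fast++
slow=1 fast=7: a[fast]=3≠a[slow]=2 write a[2]=3, slow++,fast++

slow=2, fast=8, prefix=[1, 2, 3]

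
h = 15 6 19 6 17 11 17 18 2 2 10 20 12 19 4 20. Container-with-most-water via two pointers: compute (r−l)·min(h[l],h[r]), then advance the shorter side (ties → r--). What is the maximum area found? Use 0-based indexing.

l=0 r=15: min(15,20)*15=225 best=225 *, l++
l=1 r=15: min(6,20)*14=84 best=225, l++
l=2 r=15: min(19,20)*13=247 best=247 *, l++
l=3 r=15: min(6,20)*12=72 best=247, l++
l=4 r=15: min(17,20)*11=187 best=247, l++
l=5 r=15: min(11,20)*10=110 best=247, l++
l=6 r=15: min(17,20)*9=153 best=247, l++
l=7 r=15: min(18,20)*8=144 best=247, l++
l=8 r=15: min(2,20)*7=14 best=247, l++
l=9 r=15: min(2,20)*6=12 best=247, l++
l=10 r=15: min(10,20)*5=50 best=247, l++
l=11 r=15: min(20,20)*4=80 best=247, r--
l=11 r=14: min(20,4)*3=12 best=247, r--
l=11 r=13: min(20,19)*2=38 best=247, r--
l=11 r=12: min(20,12)*1=12 best=247, r--

max area = 247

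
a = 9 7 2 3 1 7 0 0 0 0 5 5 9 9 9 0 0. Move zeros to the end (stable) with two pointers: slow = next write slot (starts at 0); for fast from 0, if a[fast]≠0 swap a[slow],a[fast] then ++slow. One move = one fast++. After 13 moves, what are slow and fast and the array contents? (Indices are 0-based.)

slow=0 fast=0: a[fast]=9≠0 swap→a[0]=9, slow++,fast++
slow=1 fast=1: a[fast]=7≠0 swap→a[1]=7, slow++,fast++
slow=2 fast=2: a[fast]=2≠0 swap→a[2]=2, slow++,fast++
slow=3 fast=3: a[fast]=3≠0 swap→a[3]=3, slow++,fast++
slow=4 fast=4: a[fast]=1≠0 swap→a[4]=1, slow++,fast++
slow=5 fast=5: a[fast]=7≠0 swap→a[5]=7, slow++,fast++
slow=6 fast=6: a[fast]=0, fast++
slow=6 fast=7: a[fast]=0, fast++
slow=6 fast=8: a[fast]=0, fast++
slow=6 fast=9: a[fast]=0, fast++
slow=6 fast=10: a[fast]=5≠0 swap→a[6]=5, slow++,fast++
slow=7 fast=11: a[fast]=5≠0 swap→a[7]=5, slow++,fast++
slow=8 fast=12: a[fast]=9≠0 swap→a[8]=9, slow++,fast++

slow=9, fast=13, a=[9, 7, 2, 3, 1, 7, 5, 5, 9, 0, 0, 0, 0, 9, 9, 0, 0]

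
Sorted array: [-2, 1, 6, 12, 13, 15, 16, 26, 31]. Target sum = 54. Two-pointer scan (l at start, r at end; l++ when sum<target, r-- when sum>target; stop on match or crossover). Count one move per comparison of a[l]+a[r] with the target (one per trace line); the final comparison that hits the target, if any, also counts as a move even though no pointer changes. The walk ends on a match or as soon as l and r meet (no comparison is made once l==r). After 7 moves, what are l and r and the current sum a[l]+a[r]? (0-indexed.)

l=7, r=8, sum=57

l=0 r=8: -2+31=29 <54, l++
l=1 r=8: 1+31=32 <54, l++
l=2 r=8: 6+31=37 <54, l++
l=3 r=8: 12+31=43 <54, l++
l=4 r=8: 13+31=44 <54, l++
l=5 r=8: 15+31=46 <54, l++
l=6 r=8: 16+31=47 <54, l++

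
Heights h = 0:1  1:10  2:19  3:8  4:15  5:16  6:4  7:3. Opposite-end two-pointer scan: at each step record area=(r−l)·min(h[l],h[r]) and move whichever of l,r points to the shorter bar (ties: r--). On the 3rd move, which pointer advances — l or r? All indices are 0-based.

[0,7] min(1,3)*7=7 best=7 * → l++
[1,7] min(10,3)*6=18 best=18 * → r--
[1,6] min(10,4)*5=20 best=20 * → r--

r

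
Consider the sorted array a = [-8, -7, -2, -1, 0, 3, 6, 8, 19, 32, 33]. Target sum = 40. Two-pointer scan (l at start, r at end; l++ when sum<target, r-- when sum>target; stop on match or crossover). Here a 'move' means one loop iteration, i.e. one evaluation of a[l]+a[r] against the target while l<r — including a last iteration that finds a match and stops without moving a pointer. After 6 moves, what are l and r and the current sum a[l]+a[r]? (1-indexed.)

l=7, r=11, sum=39

l=1 r=11: -8+33=25 <40, l++
l=2 r=11: -7+33=26 <40, l++
l=3 r=11: -2+33=31 <40, l++
l=4 r=11: -1+33=32 <40, l++
l=5 r=11: 0+33=33 <40, l++
l=6 r=11: 3+33=36 <40, l++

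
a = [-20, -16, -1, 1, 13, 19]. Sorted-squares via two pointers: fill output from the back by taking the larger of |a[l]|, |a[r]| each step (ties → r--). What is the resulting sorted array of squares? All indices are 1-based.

[1,6] |-20|>|19| out[6]=400 → l++
[2,6] |-16|<=|19| out[5]=361 → r--
[2,5] |-16|>|13| out[4]=256 → l++
[3,5] |-1|<=|13| out[3]=169 → r--
[3,4] |-1|<=|1| out[2]=1 → r--
[3,3] |-1|<=|-1| out[1]=1 → r--

[1, 1, 169, 256, 361, 400]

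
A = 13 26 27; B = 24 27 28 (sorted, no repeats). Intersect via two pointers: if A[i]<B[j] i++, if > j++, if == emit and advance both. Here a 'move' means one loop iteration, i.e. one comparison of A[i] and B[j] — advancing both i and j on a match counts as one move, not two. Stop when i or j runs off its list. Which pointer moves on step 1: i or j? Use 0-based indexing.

i

[i=0,j=0] 13<24 → i++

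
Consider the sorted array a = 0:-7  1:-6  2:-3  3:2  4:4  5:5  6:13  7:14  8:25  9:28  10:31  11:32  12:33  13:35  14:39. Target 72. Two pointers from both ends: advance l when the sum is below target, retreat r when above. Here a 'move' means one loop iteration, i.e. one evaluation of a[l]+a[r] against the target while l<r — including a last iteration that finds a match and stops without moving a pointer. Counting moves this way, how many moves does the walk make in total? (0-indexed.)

[0,14] -7+39=32 <72 → l++
[1,14] -6+39=33 <72 → l++
[2,14] -3+39=36 <72 → l++
[3,14] 2+39=41 <72 → l++
[4,14] 4+39=43 <72 → l++
[5,14] 5+39=44 <72 → l++
[6,14] 13+39=52 <72 → l++
[7,14] 14+39=53 <72 → l++
[8,14] 25+39=64 <72 → l++
[9,14] 28+39=67 <72 → l++
[10,14] 31+39=70 <72 → l++
[11,14] 32+39=71 <72 → l++
[12,14] 33+39=72 → found

13 moves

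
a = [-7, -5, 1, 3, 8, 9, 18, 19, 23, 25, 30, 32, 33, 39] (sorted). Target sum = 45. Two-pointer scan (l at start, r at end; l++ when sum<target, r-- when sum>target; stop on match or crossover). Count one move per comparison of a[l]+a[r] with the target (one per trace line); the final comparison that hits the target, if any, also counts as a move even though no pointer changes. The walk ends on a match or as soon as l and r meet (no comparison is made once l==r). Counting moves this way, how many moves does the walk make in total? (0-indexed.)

13 moves

l=0 r=13: -7+39=32 <45, l++
l=1 r=13: -5+39=34 <45, l++
l=2 r=13: 1+39=40 <45, l++
l=3 r=13: 3+39=42 <45, l++
l=4 r=13: 8+39=47 >45, r--
l=4 r=12: 8+33=41 <45, l++
l=5 r=12: 9+33=42 <45, l++
l=6 r=12: 18+33=51 >45, r--
l=6 r=11: 18+32=50 >45, r--
l=6 r=10: 18+30=48 >45, r--
l=6 r=9: 18+25=43 <45, l++
l=7 r=9: 19+25=44 <45, l++
l=8 r=9: 23+25=48 >45, r--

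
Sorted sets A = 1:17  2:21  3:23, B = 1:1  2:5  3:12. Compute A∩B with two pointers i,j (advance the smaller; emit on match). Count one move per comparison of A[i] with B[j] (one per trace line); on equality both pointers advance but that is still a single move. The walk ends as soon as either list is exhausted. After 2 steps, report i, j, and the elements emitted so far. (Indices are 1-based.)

i=1, j=3, emitted=[]

i=1 j=1: 17>1, j++
i=1 j=2: 17>5, j++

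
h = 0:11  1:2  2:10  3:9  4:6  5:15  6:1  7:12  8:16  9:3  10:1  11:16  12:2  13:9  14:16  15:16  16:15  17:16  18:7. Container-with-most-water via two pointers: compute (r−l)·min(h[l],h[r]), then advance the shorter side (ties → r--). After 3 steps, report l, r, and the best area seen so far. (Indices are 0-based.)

l=2, r=17, best area=187

l=0 r=18: min(11,7)*18=126 best=126 *, r--
l=0 r=17: min(11,16)*17=187 best=187 *, l++
l=1 r=17: min(2,16)*16=32 best=187, l++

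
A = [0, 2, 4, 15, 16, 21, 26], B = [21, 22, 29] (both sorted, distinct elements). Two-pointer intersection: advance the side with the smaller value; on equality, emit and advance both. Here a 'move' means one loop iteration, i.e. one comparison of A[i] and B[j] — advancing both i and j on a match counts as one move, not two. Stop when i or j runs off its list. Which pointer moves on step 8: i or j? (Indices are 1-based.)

i

[i=1,j=1] 0<21 → i++
[i=2,j=1] 2<21 → i++
[i=3,j=1] 4<21 → i++
[i=4,j=1] 15<21 → i++
[i=5,j=1] 16<21 → i++
[i=6,j=1] 21==21 emit → i++,j++
[i=7,j=2] 26>22 → j++
[i=7,j=3] 26<29 → i++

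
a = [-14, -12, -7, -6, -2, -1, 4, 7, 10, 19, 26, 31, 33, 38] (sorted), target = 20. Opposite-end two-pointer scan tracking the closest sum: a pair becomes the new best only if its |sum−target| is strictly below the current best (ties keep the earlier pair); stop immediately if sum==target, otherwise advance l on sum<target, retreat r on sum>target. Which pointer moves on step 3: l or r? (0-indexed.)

r

[0,13] -14+38=24 d=4 * → r--
[0,12] -14+33=19 d=1 * → l++
[1,12] -12+33=21 d=1 → r--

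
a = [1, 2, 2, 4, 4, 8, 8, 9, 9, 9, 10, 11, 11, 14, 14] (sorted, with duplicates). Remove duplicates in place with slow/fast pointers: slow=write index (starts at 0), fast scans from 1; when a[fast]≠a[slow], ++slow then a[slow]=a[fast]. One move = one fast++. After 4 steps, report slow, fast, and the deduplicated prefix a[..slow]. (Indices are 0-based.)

slow=0 fast=1: a[fast]=2≠a[slow]=1 write a[1]=2, slow++,fast++
slow=1 fast=2: a[fast]=2=a[slow] dup, fast++
slow=1 fast=3: a[fast]=4≠a[slow]=2 write a[2]=4, slow++,fast++
slow=2 fast=4: a[fast]=4=a[slow] dup, fast++

slow=2, fast=5, prefix=[1, 2, 4]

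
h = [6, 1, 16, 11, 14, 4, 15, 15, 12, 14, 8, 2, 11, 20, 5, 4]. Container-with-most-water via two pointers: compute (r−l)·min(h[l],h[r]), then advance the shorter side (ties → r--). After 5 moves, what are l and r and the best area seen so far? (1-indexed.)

l=4, r=14, best area=176

[1,16] min(6,4)*15=60 best=60 * → r--
[1,15] min(6,5)*14=70 best=70 * → r--
[1,14] min(6,20)*13=78 best=78 * → l++
[2,14] min(1,20)*12=12 best=78 → l++
[3,14] min(16,20)*11=176 best=176 * → l++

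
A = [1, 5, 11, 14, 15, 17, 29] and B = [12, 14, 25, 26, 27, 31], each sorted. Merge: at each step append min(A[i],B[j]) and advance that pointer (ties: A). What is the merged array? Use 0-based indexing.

[i=0,j=0] A[i]=1<=B[j]=12 take 1 → i++
[i=1,j=0] A[i]=5<=B[j]=12 take 5 → i++
[i=2,j=0] A[i]=11<=B[j]=12 take 11 → i++
[i=3,j=0] A[i]=14>B[j]=12 take 12 → j++
[i=3,j=1] A[i]=14<=B[j]=14 take 14 → i++
[i=4,j=1] A[i]=15>B[j]=14 take 14 → j++
[i=4,j=2] A[i]=15<=B[j]=25 take 15 → i++
[i=5,j=2] A[i]=17<=B[j]=25 take 17 → i++
[i=6,j=2] A[i]=29>B[j]=25 take 25 → j++
[i=6,j=3] A[i]=29>B[j]=26 take 26 → j++
[i=6,j=4] A[i]=29>B[j]=27 take 27 → j++
[i=6,j=5] A[i]=29<=B[j]=31 take 29 → i++
[i=7,j=5] A done, take B[j]=31 → j++

[1, 5, 11, 12, 14, 14, 15, 17, 25, 26, 27, 29, 31]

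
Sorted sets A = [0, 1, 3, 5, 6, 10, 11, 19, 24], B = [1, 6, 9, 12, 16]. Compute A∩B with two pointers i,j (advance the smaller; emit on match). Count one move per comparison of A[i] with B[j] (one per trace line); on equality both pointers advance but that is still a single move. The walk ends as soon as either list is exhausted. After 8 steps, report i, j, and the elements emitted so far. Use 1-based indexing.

i=8, j=4, emitted=[1, 6]

i=1 j=1: 0<1, i++
i=2 j=1: 1==1 emit, i++,j++
i=3 j=2: 3<6, i++
i=4 j=2: 5<6, i++
i=5 j=2: 6==6 emit, i++,j++
i=6 j=3: 10>9, j++
i=6 j=4: 10<12, i++
i=7 j=4: 11<12, i++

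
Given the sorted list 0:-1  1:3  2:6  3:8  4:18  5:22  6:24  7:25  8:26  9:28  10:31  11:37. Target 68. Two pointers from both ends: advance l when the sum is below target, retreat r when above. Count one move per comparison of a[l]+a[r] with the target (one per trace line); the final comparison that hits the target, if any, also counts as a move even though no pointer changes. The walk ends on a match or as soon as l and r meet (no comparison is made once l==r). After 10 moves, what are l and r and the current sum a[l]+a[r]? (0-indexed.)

l=0 r=11: -1+37=36 <68, l++
l=1 r=11: 3+37=40 <68, l++
l=2 r=11: 6+37=43 <68, l++
l=3 r=11: 8+37=45 <68, l++
l=4 r=11: 18+37=55 <68, l++
l=5 r=11: 22+37=59 <68, l++
l=6 r=11: 24+37=61 <68, l++
l=7 r=11: 25+37=62 <68, l++
l=8 r=11: 26+37=63 <68, l++
l=9 r=11: 28+37=65 <68, l++

l=10, r=11, sum=68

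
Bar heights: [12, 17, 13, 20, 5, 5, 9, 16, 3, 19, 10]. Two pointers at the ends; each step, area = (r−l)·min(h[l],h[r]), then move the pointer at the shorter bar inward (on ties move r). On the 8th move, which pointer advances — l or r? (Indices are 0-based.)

r

[0,10] min(12,10)*10=100 best=100 * → r--
[0,9] min(12,19)*9=108 best=108 * → l++
[1,9] min(17,19)*8=136 best=136 * → l++
[2,9] min(13,19)*7=91 best=136 → l++
[3,9] min(20,19)*6=114 best=136 → r--
[3,8] min(20,3)*5=15 best=136 → r--
[3,7] min(20,16)*4=64 best=136 → r--
[3,6] min(20,9)*3=27 best=136 → r--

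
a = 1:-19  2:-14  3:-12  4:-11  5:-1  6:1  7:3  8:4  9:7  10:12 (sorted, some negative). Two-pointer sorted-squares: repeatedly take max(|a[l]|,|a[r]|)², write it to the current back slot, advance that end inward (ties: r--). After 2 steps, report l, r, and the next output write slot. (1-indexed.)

[1,10] |-19|>|12| out[10]=361 → l++
[2,10] |-14|>|12| out[9]=196 → l++

l=3, r=10, next write slot=8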